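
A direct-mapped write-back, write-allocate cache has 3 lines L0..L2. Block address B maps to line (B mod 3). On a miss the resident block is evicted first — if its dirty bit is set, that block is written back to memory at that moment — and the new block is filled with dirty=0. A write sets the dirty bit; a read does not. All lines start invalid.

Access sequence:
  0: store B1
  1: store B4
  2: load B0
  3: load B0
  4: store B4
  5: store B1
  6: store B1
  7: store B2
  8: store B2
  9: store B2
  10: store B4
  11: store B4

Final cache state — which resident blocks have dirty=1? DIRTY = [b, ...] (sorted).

DIRTY = [2, 4]

0: W B1 -> L1 miss  d=D]
1: W B4 -> L1 miss wb->B1  d=D]
2: R B0 -> L0 miss  d=-]
3: R B0 -> L0 hit  d=-]
4: W B4 -> L1 hit  d=D]
5: W B1 -> L1 miss wb->B4  d=D]
6: W B1 -> L1 hit  d=D]
7: W B2 -> L2 miss  d=D]
8: W B2 -> L2 hit  d=D]
9: W B2 -> L2 hit  d=D]
10: W B4 -> L1 miss wb->B1  d=D]
11: W B4 -> L1 hit  d=D]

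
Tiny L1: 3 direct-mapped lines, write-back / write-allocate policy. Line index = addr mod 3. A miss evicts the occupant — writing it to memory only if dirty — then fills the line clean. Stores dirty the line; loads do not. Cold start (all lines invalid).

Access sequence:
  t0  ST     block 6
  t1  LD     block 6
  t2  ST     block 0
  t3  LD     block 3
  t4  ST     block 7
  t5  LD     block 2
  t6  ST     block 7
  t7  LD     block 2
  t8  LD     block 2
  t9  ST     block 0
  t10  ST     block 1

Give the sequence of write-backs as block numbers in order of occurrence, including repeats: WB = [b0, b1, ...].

WB = [6, 0, 7]

  0 | W B6 → L0 miss [D]
  1 | R B6 → L0 hit [D]
  2 | W B0 → L0 miss wb→B6 [D]
  3 | R B3 → L0 miss wb→B0 [-]
  4 | W B7 → L1 miss [D]
  5 | R B2 → L2 miss [-]
  6 | W B7 → L1 hit [D]
  7 | R B2 → L2 hit [-]
  8 | R B2 → L2 hit [-]
  9 | W B0 → L0 miss [D]
  10 | W B1 → L1 miss wb→B7 [D]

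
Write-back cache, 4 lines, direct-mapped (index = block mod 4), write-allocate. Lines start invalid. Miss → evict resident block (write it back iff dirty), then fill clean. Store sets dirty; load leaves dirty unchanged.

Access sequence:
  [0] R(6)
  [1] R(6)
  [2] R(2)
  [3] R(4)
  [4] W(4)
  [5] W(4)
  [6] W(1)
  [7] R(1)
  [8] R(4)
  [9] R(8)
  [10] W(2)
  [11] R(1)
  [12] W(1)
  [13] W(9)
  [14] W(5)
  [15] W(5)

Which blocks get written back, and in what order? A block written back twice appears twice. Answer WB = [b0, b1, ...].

  0 | R B6 → L2 miss [-]
  1 | R B6 → L2 hit [-]
  2 | R B2 → L2 miss [-]
  3 | R B4 → L0 miss [-]
  4 | W B4 → L0 hit [D]
  5 | W B4 → L0 hit [D]
  6 | W B1 → L1 miss [D]
  7 | R B1 → L1 hit [D]
  8 | R B4 → L0 hit [D]
  9 | R B8 → L0 miss wb→B4 [-]
  10 | W B2 → L2 hit [D]
  11 | R B1 → L1 hit [D]
  12 | W B1 → L1 hit [D]
  13 | W B9 → L1 miss wb→B1 [D]
  14 | W B5 → L1 miss wb→B9 [D]
  15 | W B5 → L1 hit [D]

WB = [4, 1, 9]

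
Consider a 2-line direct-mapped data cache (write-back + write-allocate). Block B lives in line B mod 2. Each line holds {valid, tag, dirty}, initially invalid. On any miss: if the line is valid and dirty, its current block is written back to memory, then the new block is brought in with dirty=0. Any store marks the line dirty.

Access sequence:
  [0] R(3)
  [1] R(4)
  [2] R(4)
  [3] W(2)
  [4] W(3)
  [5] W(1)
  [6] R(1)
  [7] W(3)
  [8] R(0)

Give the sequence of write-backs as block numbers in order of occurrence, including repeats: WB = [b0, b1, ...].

  0 | R B3 → L1 miss [-]
  1 | R B4 → L0 miss [-]
  2 | R B4 → L0 hit [-]
  3 | W B2 → L0 miss [D]
  4 | W B3 → L1 hit [D]
  5 | W B1 → L1 miss wb→B3 [D]
  6 | R B1 → L1 hit [D]
  7 | W B3 → L1 miss wb→B1 [D]
  8 | R B0 → L0 miss wb→B2 [-]

WB = [3, 1, 2]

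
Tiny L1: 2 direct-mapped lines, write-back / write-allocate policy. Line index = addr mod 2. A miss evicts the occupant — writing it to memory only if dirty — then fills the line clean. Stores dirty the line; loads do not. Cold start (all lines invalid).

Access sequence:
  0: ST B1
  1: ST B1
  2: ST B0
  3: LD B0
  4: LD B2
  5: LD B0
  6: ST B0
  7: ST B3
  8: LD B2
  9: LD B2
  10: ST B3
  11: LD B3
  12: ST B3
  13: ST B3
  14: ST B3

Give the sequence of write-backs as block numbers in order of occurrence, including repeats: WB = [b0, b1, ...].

WB = [0, 1, 0]

0: W B1 -> L1 miss  d=D]
1: W B1 -> L1 hit  d=D]
2: W B0 -> L0 miss  d=D]
3: R B0 -> L0 hit  d=D]
4: R B2 -> L0 miss wb->B0  d=-]
5: R B0 -> L0 miss  d=-]
6: W B0 -> L0 hit  d=D]
7: W B3 -> L1 miss wb->B1  d=D]
8: R B2 -> L0 miss wb->B0  d=-]
9: R B2 -> L0 hit  d=-]
10: W B3 -> L1 hit  d=D]
11: R B3 -> L1 hit  d=D]
12: W B3 -> L1 hit  d=D]
13: W B3 -> L1 hit  d=D]
14: W B3 -> L1 hit  d=D]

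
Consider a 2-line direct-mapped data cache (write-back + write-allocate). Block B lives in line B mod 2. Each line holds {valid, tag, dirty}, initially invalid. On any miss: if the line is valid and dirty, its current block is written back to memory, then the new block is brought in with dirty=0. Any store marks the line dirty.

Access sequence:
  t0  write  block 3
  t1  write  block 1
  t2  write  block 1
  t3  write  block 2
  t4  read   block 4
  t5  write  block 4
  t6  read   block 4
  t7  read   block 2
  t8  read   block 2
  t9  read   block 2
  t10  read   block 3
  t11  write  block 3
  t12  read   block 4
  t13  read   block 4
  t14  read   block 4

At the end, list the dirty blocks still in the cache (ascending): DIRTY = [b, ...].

0: W B3 → L1 miss [D]
1: W B1 → L1 miss wb→B3 [D]
2: W B1 → L1 hit [D]
3: W B2 → L0 miss [D]
4: R B4 → L0 miss wb→B2 [-]
5: W B4 → L0 hit [D]
6: R B4 → L0 hit [D]
7: R B2 → L0 miss wb→B4 [-]
8: R B2 → L0 hit [-]
9: R B2 → L0 hit [-]
10: R B3 → L1 miss wb→B1 [-]
11: W B3 → L1 hit [D]
12: R B4 → L0 miss [-]
13: R B4 → L0 hit [-]
14: R B4 → L0 hit [-]

DIRTY = [3]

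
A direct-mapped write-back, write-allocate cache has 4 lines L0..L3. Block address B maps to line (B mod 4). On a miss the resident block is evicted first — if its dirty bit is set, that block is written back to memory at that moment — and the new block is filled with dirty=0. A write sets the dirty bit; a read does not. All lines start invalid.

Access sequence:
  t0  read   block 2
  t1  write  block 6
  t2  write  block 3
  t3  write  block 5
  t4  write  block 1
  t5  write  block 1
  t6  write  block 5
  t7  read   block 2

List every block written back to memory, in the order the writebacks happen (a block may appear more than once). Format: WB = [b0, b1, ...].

  0 | R B2 → L2 miss [-]
  1 | W B6 → L2 miss [D]
  2 | W B3 → L3 miss [D]
  3 | W B5 → L1 miss [D]
  4 | W B1 → L1 miss wb→B5 [D]
  5 | W B1 → L1 hit [D]
  6 | W B5 → L1 miss wb→B1 [D]
  7 | R B2 → L2 miss wb→B6 [-]

WB = [5, 1, 6]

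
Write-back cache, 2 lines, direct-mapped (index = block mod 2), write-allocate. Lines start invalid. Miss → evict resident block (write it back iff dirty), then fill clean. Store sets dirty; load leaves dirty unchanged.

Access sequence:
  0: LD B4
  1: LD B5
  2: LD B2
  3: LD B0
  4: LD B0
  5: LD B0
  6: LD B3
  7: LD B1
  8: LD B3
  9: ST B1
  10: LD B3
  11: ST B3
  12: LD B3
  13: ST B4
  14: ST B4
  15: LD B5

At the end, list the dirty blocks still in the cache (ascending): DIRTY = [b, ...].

DIRTY = [4]

  0 | R B4 → L0 miss [-]
  1 | R B5 → L1 miss [-]
  2 | R B2 → L0 miss [-]
  3 | R B0 → L0 miss [-]
  4 | R B0 → L0 hit [-]
  5 | R B0 → L0 hit [-]
  6 | R B3 → L1 miss [-]
  7 | R B1 → L1 miss [-]
  8 | R B3 → L1 miss [-]
  9 | W B1 → L1 miss [D]
  10 | R B3 → L1 miss wb→B1 [-]
  11 | W B3 → L1 hit [D]
  12 | R B3 → L1 hit [D]
  13 | W B4 → L0 miss [D]
  14 | W B4 → L0 hit [D]
  15 | R B5 → L1 miss wb→B3 [-]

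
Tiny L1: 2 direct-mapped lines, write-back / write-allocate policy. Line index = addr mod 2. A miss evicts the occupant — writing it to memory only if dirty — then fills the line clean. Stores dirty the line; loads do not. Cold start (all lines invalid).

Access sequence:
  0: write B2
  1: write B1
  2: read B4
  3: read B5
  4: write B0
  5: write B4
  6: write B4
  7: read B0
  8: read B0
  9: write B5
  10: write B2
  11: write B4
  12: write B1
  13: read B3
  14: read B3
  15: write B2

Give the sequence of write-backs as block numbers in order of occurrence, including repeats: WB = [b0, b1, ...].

WB = [2, 1, 0, 4, 2, 5, 1, 4]

0: W B2 -> L0 miss  d=D]
1: W B1 -> L1 miss  d=D]
2: R B4 -> L0 miss wb->B2  d=-]
3: R B5 -> L1 miss wb->B1  d=-]
4: W B0 -> L0 miss  d=D]
5: W B4 -> L0 miss wb->B0  d=D]
6: W B4 -> L0 hit  d=D]
7: R B0 -> L0 miss wb->B4  d=-]
8: R B0 -> L0 hit  d=-]
9: W B5 -> L1 hit  d=D]
10: W B2 -> L0 miss  d=D]
11: W B4 -> L0 miss wb->B2  d=D]
12: W B1 -> L1 miss wb->B5  d=D]
13: R B3 -> L1 miss wb->B1  d=-]
14: R B3 -> L1 hit  d=-]
15: W B2 -> L0 miss wb->B4  d=D]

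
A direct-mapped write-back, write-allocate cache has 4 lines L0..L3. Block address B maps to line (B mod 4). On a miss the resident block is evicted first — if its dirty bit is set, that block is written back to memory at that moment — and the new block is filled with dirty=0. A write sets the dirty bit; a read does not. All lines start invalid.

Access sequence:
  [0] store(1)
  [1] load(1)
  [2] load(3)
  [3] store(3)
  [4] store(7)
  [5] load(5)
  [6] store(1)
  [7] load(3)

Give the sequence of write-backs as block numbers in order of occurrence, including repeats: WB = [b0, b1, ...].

WB = [3, 1, 7]

0: W B1 -> L1 miss  d=D]
1: R B1 -> L1 hit  d=D]
2: R B3 -> L3 miss  d=-]
3: W B3 -> L3 hit  d=D]
4: W B7 -> L3 miss wb->B3  d=D]
5: R B5 -> L1 miss wb->B1  d=-]
6: W B1 -> L1 miss  d=D]
7: R B3 -> L3 miss wb->B7  d=-]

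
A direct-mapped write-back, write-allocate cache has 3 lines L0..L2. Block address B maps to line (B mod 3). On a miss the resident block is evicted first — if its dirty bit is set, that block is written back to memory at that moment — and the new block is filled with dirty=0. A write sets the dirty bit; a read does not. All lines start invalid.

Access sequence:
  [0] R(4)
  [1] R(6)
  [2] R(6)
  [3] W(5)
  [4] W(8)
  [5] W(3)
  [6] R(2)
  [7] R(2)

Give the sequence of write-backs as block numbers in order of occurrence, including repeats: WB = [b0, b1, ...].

WB = [5, 8]

0: R B4 -> L1 miss  d=-]
1: R B6 -> L0 miss  d=-]
2: R B6 -> L0 hit  d=-]
3: W B5 -> L2 miss  d=D]
4: W B8 -> L2 miss wb->B5  d=D]
5: W B3 -> L0 miss  d=D]
6: R B2 -> L2 miss wb->B8  d=-]
7: R B2 -> L2 hit  d=-]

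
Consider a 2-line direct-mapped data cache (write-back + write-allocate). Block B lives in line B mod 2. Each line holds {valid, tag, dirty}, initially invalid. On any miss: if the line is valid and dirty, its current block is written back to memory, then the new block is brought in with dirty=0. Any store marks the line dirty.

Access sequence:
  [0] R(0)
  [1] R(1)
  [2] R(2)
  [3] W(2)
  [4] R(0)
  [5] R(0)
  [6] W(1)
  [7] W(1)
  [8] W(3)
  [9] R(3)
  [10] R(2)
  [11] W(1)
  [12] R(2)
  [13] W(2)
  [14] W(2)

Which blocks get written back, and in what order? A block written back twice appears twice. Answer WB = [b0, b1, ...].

WB = [2, 1, 3]

  0 | R B0 → L0 miss [-]
  1 | R B1 → L1 miss [-]
  2 | R B2 → L0 miss [-]
  3 | W B2 → L0 hit [D]
  4 | R B0 → L0 miss wb→B2 [-]
  5 | R B0 → L0 hit [-]
  6 | W B1 → L1 hit [D]
  7 | W B1 → L1 hit [D]
  8 | W B3 → L1 miss wb→B1 [D]
  9 | R B3 → L1 hit [D]
  10 | R B2 → L0 miss [-]
  11 | W B1 → L1 miss wb→B3 [D]
  12 | R B2 → L0 hit [-]
  13 | W B2 → L0 hit [D]
  14 | W B2 → L0 hit [D]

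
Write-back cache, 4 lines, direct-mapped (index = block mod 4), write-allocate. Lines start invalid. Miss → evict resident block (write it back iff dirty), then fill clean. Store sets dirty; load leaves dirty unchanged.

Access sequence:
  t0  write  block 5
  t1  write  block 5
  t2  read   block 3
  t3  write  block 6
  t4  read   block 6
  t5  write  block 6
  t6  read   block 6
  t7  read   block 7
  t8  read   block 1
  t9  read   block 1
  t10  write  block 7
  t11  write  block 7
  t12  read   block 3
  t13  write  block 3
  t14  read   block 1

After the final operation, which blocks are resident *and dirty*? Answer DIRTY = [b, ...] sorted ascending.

0: W B5 -> L1 miss  d=D]
1: W B5 -> L1 hit  d=D]
2: R B3 -> L3 miss  d=-]
3: W B6 -> L2 miss  d=D]
4: R B6 -> L2 hit  d=D]
5: W B6 -> L2 hit  d=D]
6: R B6 -> L2 hit  d=D]
7: R B7 -> L3 miss  d=-]
8: R B1 -> L1 miss wb->B5  d=-]
9: R B1 -> L1 hit  d=-]
10: W B7 -> L3 hit  d=D]
11: W B7 -> L3 hit  d=D]
12: R B3 -> L3 miss wb->B7  d=-]
13: W B3 -> L3 hit  d=D]
14: R B1 -> L1 hit  d=-]

DIRTY = [3, 6]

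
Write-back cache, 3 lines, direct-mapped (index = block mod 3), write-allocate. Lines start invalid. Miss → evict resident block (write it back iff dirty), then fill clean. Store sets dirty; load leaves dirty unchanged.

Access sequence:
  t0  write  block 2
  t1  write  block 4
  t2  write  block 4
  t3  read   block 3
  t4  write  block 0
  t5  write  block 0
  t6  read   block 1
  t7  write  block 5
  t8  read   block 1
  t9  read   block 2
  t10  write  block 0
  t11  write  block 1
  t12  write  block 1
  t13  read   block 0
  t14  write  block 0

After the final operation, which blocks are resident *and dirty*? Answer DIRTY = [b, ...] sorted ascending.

0: W B2 -> L2 miss  d=D]
1: W B4 -> L1 miss  d=D]
2: W B4 -> L1 hit  d=D]
3: R B3 -> L0 miss  d=-]
4: W B0 -> L0 miss  d=D]
5: W B0 -> L0 hit  d=D]
6: R B1 -> L1 miss wb->B4  d=-]
7: W B5 -> L2 miss wb->B2  d=D]
8: R B1 -> L1 hit  d=-]
9: R B2 -> L2 miss wb->B5  d=-]
10: W B0 -> L0 hit  d=D]
11: W B1 -> L1 hit  d=D]
12: W B1 -> L1 hit  d=D]
13: R B0 -> L0 hit  d=D]
14: W B0 -> L0 hit  d=D]

DIRTY = [0, 1]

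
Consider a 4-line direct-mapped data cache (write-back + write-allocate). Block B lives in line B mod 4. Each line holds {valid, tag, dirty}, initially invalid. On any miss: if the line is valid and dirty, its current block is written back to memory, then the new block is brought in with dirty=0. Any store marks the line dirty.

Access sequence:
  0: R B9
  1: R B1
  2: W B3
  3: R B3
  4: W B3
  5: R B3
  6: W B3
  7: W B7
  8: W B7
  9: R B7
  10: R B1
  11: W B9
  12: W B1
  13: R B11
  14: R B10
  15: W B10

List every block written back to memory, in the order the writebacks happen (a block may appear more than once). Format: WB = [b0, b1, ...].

WB = [3, 9, 7]

  0 | R B9 → L1 miss [-]
  1 | R B1 → L1 miss [-]
  2 | W B3 → L3 miss [D]
  3 | R B3 → L3 hit [D]
  4 | W B3 → L3 hit [D]
  5 | R B3 → L3 hit [D]
  6 | W B3 → L3 hit [D]
  7 | W B7 → L3 miss wb→B3 [D]
  8 | W B7 → L3 hit [D]
  9 | R B7 → L3 hit [D]
  10 | R B1 → L1 hit [-]
  11 | W B9 → L1 miss [D]
  12 | W B1 → L1 miss wb→B9 [D]
  13 | R B11 → L3 miss wb→B7 [-]
  14 | R B10 → L2 miss [-]
  15 | W B10 → L2 hit [D]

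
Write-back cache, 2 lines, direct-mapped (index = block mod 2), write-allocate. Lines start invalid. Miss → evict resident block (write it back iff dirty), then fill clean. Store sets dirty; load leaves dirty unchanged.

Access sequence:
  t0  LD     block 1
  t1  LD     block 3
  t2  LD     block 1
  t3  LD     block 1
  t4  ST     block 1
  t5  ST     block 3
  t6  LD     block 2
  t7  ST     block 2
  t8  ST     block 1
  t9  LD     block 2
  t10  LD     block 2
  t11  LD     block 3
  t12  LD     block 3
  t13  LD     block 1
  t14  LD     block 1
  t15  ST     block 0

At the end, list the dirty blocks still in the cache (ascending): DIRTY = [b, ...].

0: R B1 -> L1 miss  d=-]
1: R B3 -> L1 miss  d=-]
2: R B1 -> L1 miss  d=-]
3: R B1 -> L1 hit  d=-]
4: W B1 -> L1 hit  d=D]
5: W B3 -> L1 miss wb->B1  d=D]
6: R B2 -> L0 miss  d=-]
7: W B2 -> L0 hit  d=D]
8: W B1 -> L1 miss wb->B3  d=D]
9: R B2 -> L0 hit  d=D]
10: R B2 -> L0 hit  d=D]
11: R B3 -> L1 miss wb->B1  d=-]
12: R B3 -> L1 hit  d=-]
13: R B1 -> L1 miss  d=-]
14: R B1 -> L1 hit  d=-]
15: W B0 -> L0 miss wb->B2  d=D]

DIRTY = [0]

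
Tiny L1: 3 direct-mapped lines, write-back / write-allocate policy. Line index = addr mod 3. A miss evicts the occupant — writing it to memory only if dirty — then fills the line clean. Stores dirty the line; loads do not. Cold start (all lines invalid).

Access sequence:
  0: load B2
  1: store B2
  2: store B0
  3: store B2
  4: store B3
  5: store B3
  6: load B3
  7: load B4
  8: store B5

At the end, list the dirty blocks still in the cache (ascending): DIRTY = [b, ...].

DIRTY = [3, 5]

  0 | R B2 → L2 miss [-]
  1 | W B2 → L2 hit [D]
  2 | W B0 → L0 miss [D]
  3 | W B2 → L2 hit [D]
  4 | W B3 → L0 miss wb→B0 [D]
  5 | W B3 → L0 hit [D]
  6 | R B3 → L0 hit [D]
  7 | R B4 → L1 miss [-]
  8 | W B5 → L2 miss wb→B2 [D]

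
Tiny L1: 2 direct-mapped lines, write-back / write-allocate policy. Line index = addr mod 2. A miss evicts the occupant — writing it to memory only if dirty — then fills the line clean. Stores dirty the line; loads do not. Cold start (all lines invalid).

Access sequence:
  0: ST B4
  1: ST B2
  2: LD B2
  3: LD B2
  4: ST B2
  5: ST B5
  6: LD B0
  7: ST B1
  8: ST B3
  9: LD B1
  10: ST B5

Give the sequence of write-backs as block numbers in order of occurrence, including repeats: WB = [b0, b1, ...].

WB = [4, 2, 5, 1, 3]

0: W B4 -> L0 miss  d=D]
1: W B2 -> L0 miss wb->B4  d=D]
2: R B2 -> L0 hit  d=D]
3: R B2 -> L0 hit  d=D]
4: W B2 -> L0 hit  d=D]
5: W B5 -> L1 miss  d=D]
6: R B0 -> L0 miss wb->B2  d=-]
7: W B1 -> L1 miss wb->B5  d=D]
8: W B3 -> L1 miss wb->B1  d=D]
9: R B1 -> L1 miss wb->B3  d=-]
10: W B5 -> L1 miss  d=D]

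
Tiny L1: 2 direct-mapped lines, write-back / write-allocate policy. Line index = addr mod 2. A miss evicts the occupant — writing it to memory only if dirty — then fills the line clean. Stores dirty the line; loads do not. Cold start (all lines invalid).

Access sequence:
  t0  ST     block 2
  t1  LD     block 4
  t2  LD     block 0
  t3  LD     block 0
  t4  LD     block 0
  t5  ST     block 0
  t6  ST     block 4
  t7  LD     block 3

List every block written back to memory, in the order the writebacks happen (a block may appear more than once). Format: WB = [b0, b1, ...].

WB = [2, 0]

  0 | W B2 → L0 miss [D]
  1 | R B4 → L0 miss wb→B2 [-]
  2 | R B0 → L0 miss [-]
  3 | R B0 → L0 hit [-]
  4 | R B0 → L0 hit [-]
  5 | W B0 → L0 hit [D]
  6 | W B4 → L0 miss wb→B0 [D]
  7 | R B3 → L1 miss [-]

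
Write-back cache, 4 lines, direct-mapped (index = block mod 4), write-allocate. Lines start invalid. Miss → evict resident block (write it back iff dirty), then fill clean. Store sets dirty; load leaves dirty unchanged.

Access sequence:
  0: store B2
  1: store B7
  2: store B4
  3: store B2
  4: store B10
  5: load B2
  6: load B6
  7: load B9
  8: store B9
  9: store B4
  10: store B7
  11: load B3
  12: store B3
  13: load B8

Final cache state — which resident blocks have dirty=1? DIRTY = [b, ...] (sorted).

DIRTY = [3, 9]

  0 | W B2 → L2 miss [D]
  1 | W B7 → L3 miss [D]
  2 | W B4 → L0 miss [D]
  3 | W B2 → L2 hit [D]
  4 | W B10 → L2 miss wb→B2 [D]
  5 | R B2 → L2 miss wb→B10 [-]
  6 | R B6 → L2 miss [-]
  7 | R B9 → L1 miss [-]
  8 | W B9 → L1 hit [D]
  9 | W B4 → L0 hit [D]
  10 | W B7 → L3 hit [D]
  11 | R B3 → L3 miss wb→B7 [-]
  12 | W B3 → L3 hit [D]
  13 | R B8 → L0 miss wb→B4 [-]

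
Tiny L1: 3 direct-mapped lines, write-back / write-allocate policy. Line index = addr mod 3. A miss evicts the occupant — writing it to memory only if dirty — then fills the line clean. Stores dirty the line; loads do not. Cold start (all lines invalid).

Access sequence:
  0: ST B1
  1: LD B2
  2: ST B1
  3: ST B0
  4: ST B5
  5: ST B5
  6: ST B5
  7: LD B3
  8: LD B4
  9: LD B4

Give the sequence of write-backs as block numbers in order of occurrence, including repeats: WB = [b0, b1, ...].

WB = [0, 1]

0: W B1 -> L1 miss  d=D]
1: R B2 -> L2 miss  d=-]
2: W B1 -> L1 hit  d=D]
3: W B0 -> L0 miss  d=D]
4: W B5 -> L2 miss  d=D]
5: W B5 -> L2 hit  d=D]
6: W B5 -> L2 hit  d=D]
7: R B3 -> L0 miss wb->B0  d=-]
8: R B4 -> L1 miss wb->B1  d=-]
9: R B4 -> L1 hit  d=-]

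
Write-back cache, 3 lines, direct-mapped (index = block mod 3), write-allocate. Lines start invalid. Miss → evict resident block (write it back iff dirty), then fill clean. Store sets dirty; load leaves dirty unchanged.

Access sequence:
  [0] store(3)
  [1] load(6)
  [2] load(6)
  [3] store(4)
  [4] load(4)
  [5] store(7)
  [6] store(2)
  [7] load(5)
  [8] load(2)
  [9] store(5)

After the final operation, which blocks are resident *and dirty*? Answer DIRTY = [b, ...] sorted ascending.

DIRTY = [5, 7]

0: W B3 -> L0 miss  d=D]
1: R B6 -> L0 miss wb->B3  d=-]
2: R B6 -> L0 hit  d=-]
3: W B4 -> L1 miss  d=D]
4: R B4 -> L1 hit  d=D]
5: W B7 -> L1 miss wb->B4  d=D]
6: W B2 -> L2 miss  d=D]
7: R B5 -> L2 miss wb->B2  d=-]
8: R B2 -> L2 miss  d=-]
9: W B5 -> L2 miss  d=D]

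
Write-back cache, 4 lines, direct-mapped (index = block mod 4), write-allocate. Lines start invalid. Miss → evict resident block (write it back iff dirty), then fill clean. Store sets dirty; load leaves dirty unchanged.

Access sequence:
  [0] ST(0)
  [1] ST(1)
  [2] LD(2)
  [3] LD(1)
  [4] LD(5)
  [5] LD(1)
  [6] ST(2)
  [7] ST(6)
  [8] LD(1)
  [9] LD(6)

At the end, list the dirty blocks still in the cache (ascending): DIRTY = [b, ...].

DIRTY = [0, 6]

0: W B0 -> L0 miss  d=D]
1: W B1 -> L1 miss  d=D]
2: R B2 -> L2 miss  d=-]
3: R B1 -> L1 hit  d=D]
4: R B5 -> L1 miss wb->B1  d=-]
5: R B1 -> L1 miss  d=-]
6: W B2 -> L2 hit  d=D]
7: W B6 -> L2 miss wb->B2  d=D]
8: R B1 -> L1 hit  d=-]
9: R B6 -> L2 hit  d=D]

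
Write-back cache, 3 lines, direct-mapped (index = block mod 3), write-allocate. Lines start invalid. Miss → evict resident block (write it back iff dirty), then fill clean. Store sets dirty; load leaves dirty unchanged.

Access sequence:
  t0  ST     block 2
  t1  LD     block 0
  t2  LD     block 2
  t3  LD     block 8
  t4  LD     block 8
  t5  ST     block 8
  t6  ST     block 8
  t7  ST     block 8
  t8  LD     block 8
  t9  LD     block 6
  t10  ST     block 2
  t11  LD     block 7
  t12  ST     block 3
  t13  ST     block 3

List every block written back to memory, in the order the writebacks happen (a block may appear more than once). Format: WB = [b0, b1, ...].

0: W B2 -> L2 miss  d=D]
1: R B0 -> L0 miss  d=-]
2: R B2 -> L2 hit  d=D]
3: R B8 -> L2 miss wb->B2  d=-]
4: R B8 -> L2 hit  d=-]
5: W B8 -> L2 hit  d=D]
6: W B8 -> L2 hit  d=D]
7: W B8 -> L2 hit  d=D]
8: R B8 -> L2 hit  d=D]
9: R B6 -> L0 miss  d=-]
10: W B2 -> L2 miss wb->B8  d=D]
11: R B7 -> L1 miss  d=-]
12: W B3 -> L0 miss  d=D]
13: W B3 -> L0 hit  d=D]

WB = [2, 8]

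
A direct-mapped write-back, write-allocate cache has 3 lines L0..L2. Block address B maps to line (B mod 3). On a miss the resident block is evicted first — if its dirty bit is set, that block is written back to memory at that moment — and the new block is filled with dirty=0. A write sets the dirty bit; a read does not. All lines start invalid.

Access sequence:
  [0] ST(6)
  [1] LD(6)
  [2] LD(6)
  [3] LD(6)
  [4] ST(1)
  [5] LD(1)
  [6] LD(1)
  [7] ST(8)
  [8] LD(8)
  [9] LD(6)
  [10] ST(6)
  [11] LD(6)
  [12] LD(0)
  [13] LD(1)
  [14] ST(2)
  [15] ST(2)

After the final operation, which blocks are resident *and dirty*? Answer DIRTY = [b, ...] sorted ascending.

  0 | W B6 → L0 miss [D]
  1 | R B6 → L0 hit [D]
  2 | R B6 → L0 hit [D]
  3 | R B6 → L0 hit [D]
  4 | W B1 → L1 miss [D]
  5 | R B1 → L1 hit [D]
  6 | R B1 → L1 hit [D]
  7 | W B8 → L2 miss [D]
  8 | R B8 → L2 hit [D]
  9 | R B6 → L0 hit [D]
  10 | W B6 → L0 hit [D]
  11 | R B6 → L0 hit [D]
  12 | R B0 → L0 miss wb→B6 [-]
  13 | R B1 → L1 hit [D]
  14 | W B2 → L2 miss wb→B8 [D]
  15 | W B2 → L2 hit [D]

DIRTY = [1, 2]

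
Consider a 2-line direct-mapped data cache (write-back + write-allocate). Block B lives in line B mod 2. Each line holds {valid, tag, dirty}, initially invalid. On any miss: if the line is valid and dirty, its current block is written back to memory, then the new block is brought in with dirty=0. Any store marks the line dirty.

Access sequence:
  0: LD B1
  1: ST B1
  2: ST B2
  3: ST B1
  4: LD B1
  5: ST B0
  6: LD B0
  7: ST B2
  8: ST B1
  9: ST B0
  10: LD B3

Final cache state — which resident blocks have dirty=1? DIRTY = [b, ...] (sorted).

  0 | R B1 → L1 miss [-]
  1 | W B1 → L1 hit [D]
  2 | W B2 → L0 miss [D]
  3 | W B1 → L1 hit [D]
  4 | R B1 → L1 hit [D]
  5 | W B0 → L0 miss wb→B2 [D]
  6 | R B0 → L0 hit [D]
  7 | W B2 → L0 miss wb→B0 [D]
  8 | W B1 → L1 hit [D]
  9 | W B0 → L0 miss wb→B2 [D]
  10 | R B3 → L1 miss wb→B1 [-]

DIRTY = [0]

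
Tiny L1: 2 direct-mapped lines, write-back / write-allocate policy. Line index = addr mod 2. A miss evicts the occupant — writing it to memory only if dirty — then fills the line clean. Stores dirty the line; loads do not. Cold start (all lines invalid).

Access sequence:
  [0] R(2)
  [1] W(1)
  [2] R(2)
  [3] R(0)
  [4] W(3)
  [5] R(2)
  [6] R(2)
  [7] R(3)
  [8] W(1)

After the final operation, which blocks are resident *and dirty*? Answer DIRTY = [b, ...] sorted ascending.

DIRTY = [1]

  0 | R B2 → L0 miss [-]
  1 | W B1 → L1 miss [D]
  2 | R B2 → L0 hit [-]
  3 | R B0 → L0 miss [-]
  4 | W B3 → L1 miss wb→B1 [D]
  5 | R B2 → L0 miss [-]
  6 | R B2 → L0 hit [-]
  7 | R B3 → L1 hit [D]
  8 | W B1 → L1 miss wb→B3 [D]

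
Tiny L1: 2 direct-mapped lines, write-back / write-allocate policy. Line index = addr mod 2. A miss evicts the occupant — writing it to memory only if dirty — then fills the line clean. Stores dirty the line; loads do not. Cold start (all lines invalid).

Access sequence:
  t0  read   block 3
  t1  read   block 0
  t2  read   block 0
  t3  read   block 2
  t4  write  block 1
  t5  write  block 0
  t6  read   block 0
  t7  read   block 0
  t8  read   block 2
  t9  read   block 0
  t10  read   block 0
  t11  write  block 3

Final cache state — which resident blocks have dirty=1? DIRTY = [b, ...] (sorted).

0: R B3 -> L1 miss  d=-]
1: R B0 -> L0 miss  d=-]
2: R B0 -> L0 hit  d=-]
3: R B2 -> L0 miss  d=-]
4: W B1 -> L1 miss  d=D]
5: W B0 -> L0 miss  d=D]
6: R B0 -> L0 hit  d=D]
7: R B0 -> L0 hit  d=D]
8: R B2 -> L0 miss wb->B0  d=-]
9: R B0 -> L0 miss  d=-]
10: R B0 -> L0 hit  d=-]
11: W B3 -> L1 miss wb->B1  d=D]

DIRTY = [3]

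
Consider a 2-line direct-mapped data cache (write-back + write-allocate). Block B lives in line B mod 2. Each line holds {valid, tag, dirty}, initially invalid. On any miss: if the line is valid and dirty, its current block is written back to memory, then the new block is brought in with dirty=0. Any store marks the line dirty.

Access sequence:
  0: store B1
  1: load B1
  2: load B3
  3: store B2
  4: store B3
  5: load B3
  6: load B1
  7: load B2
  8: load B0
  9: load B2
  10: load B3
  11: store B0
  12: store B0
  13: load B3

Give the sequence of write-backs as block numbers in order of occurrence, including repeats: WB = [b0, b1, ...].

0: W B1 -> L1 miss  d=D]
1: R B1 -> L1 hit  d=D]
2: R B3 -> L1 miss wb->B1  d=-]
3: W B2 -> L0 miss  d=D]
4: W B3 -> L1 hit  d=D]
5: R B3 -> L1 hit  d=D]
6: R B1 -> L1 miss wb->B3  d=-]
7: R B2 -> L0 hit  d=D]
8: R B0 -> L0 miss wb->B2  d=-]
9: R B2 -> L0 miss  d=-]
10: R B3 -> L1 miss  d=-]
11: W B0 -> L0 miss  d=D]
12: W B0 -> L0 hit  d=D]
13: R B3 -> L1 hit  d=-]

WB = [1, 3, 2]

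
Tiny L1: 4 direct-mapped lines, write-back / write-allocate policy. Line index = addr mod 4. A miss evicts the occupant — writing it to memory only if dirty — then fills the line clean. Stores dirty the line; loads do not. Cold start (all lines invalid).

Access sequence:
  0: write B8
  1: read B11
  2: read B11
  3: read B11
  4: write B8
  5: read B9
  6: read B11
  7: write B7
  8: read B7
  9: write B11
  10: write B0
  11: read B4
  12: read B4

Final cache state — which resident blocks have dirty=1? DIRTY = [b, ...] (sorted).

DIRTY = [11]

0: W B8 -> L0 miss  d=D]
1: R B11 -> L3 miss  d=-]
2: R B11 -> L3 hit  d=-]
3: R B11 -> L3 hit  d=-]
4: W B8 -> L0 hit  d=D]
5: R B9 -> L1 miss  d=-]
6: R B11 -> L3 hit  d=-]
7: W B7 -> L3 miss  d=D]
8: R B7 -> L3 hit  d=D]
9: W B11 -> L3 miss wb->B7  d=D]
10: W B0 -> L0 miss wb->B8  d=D]
11: R B4 -> L0 miss wb->B0  d=-]
12: R B4 -> L0 hit  d=-]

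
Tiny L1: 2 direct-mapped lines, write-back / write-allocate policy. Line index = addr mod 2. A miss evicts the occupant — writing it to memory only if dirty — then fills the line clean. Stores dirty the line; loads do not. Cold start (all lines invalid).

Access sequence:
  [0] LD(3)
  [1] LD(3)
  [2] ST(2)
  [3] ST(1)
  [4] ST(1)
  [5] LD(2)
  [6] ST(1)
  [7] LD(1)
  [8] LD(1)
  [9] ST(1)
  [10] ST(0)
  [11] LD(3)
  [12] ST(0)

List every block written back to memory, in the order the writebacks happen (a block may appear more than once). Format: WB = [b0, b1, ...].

WB = [2, 1]

0: R B3 → L1 miss [-]
1: R B3 → L1 hit [-]
2: W B2 → L0 miss [D]
3: W B1 → L1 miss [D]
4: W B1 → L1 hit [D]
5: R B2 → L0 hit [D]
6: W B1 → L1 hit [D]
7: R B1 → L1 hit [D]
8: R B1 → L1 hit [D]
9: W B1 → L1 hit [D]
10: W B0 → L0 miss wb→B2 [D]
11: R B3 → L1 miss wb→B1 [-]
12: W B0 → L0 hit [D]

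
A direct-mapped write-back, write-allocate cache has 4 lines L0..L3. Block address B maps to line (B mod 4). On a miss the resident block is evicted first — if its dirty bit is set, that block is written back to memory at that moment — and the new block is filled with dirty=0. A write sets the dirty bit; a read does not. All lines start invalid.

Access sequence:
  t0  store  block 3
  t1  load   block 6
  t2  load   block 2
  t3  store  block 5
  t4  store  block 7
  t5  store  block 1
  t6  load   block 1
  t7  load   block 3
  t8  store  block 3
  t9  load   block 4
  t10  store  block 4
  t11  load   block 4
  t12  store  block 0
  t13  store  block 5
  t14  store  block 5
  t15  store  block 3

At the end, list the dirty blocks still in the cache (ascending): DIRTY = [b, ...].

DIRTY = [0, 3, 5]

0: W B3 -> L3 miss  d=D]
1: R B6 -> L2 miss  d=-]
2: R B2 -> L2 miss  d=-]
3: W B5 -> L1 miss  d=D]
4: W B7 -> L3 miss wb->B3  d=D]
5: W B1 -> L1 miss wb->B5  d=D]
6: R B1 -> L1 hit  d=D]
7: R B3 -> L3 miss wb->B7  d=-]
8: W B3 -> L3 hit  d=D]
9: R B4 -> L0 miss  d=-]
10: W B4 -> L0 hit  d=D]
11: R B4 -> L0 hit  d=D]
12: W B0 -> L0 miss wb->B4  d=D]
13: W B5 -> L1 miss wb->B1  d=D]
14: W B5 -> L1 hit  d=D]
15: W B3 -> L3 hit  d=D]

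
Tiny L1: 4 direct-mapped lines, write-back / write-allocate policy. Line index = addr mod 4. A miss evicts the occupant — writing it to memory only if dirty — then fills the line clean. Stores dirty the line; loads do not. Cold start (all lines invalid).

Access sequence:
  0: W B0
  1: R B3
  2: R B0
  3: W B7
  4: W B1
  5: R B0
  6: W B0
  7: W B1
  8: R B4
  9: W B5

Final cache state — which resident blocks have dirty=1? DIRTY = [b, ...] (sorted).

DIRTY = [5, 7]

0: W B0 → L0 miss [D]
1: R B3 → L3 miss [-]
2: R B0 → L0 hit [D]
3: W B7 → L3 miss [D]
4: W B1 → L1 miss [D]
5: R B0 → L0 hit [D]
6: W B0 → L0 hit [D]
7: W B1 → L1 hit [D]
8: R B4 → L0 miss wb→B0 [-]
9: W B5 → L1 miss wb→B1 [D]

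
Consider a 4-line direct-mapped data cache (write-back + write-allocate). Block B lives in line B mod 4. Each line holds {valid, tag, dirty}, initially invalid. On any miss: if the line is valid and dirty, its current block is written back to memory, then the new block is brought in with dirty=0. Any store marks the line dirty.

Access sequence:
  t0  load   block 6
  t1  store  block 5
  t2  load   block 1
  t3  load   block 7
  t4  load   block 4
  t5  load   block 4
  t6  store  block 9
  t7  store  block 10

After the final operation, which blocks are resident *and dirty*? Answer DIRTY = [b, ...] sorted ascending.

DIRTY = [9, 10]

0: R B6 → L2 miss [-]
1: W B5 → L1 miss [D]
2: R B1 → L1 miss wb→B5 [-]
3: R B7 → L3 miss [-]
4: R B4 → L0 miss [-]
5: R B4 → L0 hit [-]
6: W B9 → L1 miss [D]
7: W B10 → L2 miss [D]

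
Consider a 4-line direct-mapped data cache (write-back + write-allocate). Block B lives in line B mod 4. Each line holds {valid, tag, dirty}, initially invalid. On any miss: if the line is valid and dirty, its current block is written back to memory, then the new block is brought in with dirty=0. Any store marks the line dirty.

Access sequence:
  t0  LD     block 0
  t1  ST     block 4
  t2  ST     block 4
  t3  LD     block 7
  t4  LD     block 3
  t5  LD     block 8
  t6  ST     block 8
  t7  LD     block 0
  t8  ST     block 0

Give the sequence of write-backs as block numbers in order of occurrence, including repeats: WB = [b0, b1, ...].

0: R B0 -> L0 miss  d=-]
1: W B4 -> L0 miss  d=D]
2: W B4 -> L0 hit  d=D]
3: R B7 -> L3 miss  d=-]
4: R B3 -> L3 miss  d=-]
5: R B8 -> L0 miss wb->B4  d=-]
6: W B8 -> L0 hit  d=D]
7: R B0 -> L0 miss wb->B8  d=-]
8: W B0 -> L0 hit  d=D]

WB = [4, 8]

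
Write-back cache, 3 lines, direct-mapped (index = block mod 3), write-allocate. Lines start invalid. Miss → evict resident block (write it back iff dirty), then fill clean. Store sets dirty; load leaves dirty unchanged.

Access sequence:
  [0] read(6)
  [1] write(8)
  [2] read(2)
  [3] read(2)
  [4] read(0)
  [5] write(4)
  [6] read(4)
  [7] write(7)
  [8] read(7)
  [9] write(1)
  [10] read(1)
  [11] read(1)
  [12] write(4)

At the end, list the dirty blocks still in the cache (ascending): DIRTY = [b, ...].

  0 | R B6 → L0 miss [-]
  1 | W B8 → L2 miss [D]
  2 | R B2 → L2 miss wb→B8 [-]
  3 | R B2 → L2 hit [-]
  4 | R B0 → L0 miss [-]
  5 | W B4 → L1 miss [D]
  6 | R B4 → L1 hit [D]
  7 | W B7 → L1 miss wb→B4 [D]
  8 | R B7 → L1 hit [D]
  9 | W B1 → L1 miss wb→B7 [D]
  10 | R B1 → L1 hit [D]
  11 | R B1 → L1 hit [D]
  12 | W B4 → L1 miss wb→B1 [D]

DIRTY = [4]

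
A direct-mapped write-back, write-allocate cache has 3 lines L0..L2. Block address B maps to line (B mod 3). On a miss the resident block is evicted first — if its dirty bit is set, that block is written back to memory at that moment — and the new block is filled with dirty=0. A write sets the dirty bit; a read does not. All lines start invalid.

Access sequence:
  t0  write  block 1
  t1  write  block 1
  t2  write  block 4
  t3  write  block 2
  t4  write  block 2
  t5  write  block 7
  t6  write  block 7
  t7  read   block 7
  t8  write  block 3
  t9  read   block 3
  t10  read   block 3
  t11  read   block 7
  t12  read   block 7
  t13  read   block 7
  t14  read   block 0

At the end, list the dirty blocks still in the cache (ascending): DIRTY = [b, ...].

  0 | W B1 → L1 miss [D]
  1 | W B1 → L1 hit [D]
  2 | W B4 → L1 miss wb→B1 [D]
  3 | W B2 → L2 miss [D]
  4 | W B2 → L2 hit [D]
  5 | W B7 → L1 miss wb→B4 [D]
  6 | W B7 → L1 hit [D]
  7 | R B7 → L1 hit [D]
  8 | W B3 → L0 miss [D]
  9 | R B3 → L0 hit [D]
  10 | R B3 → L0 hit [D]
  11 | R B7 → L1 hit [D]
  12 | R B7 → L1 hit [D]
  13 | R B7 → L1 hit [D]
  14 | R B0 → L0 miss wb→B3 [-]

DIRTY = [2, 7]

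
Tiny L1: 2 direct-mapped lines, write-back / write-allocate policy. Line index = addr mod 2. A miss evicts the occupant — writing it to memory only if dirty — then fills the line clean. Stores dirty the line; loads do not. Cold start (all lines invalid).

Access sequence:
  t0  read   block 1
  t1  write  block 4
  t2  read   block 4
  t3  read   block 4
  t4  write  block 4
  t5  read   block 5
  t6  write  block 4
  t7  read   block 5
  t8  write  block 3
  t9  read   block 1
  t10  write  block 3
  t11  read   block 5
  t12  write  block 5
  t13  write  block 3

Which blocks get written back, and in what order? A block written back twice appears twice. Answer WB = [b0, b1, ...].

0: R B1 → L1 miss [-]
1: W B4 → L0 miss [D]
2: R B4 → L0 hit [D]
3: R B4 → L0 hit [D]
4: W B4 → L0 hit [D]
5: R B5 → L1 miss [-]
6: W B4 → L0 hit [D]
7: R B5 → L1 hit [-]
8: W B3 → L1 miss [D]
9: R B1 → L1 miss wb→B3 [-]
10: W B3 → L1 miss [D]
11: R B5 → L1 miss wb→B3 [-]
12: W B5 → L1 hit [D]
13: W B3 → L1 miss wb→B5 [D]

WB = [3, 3, 5]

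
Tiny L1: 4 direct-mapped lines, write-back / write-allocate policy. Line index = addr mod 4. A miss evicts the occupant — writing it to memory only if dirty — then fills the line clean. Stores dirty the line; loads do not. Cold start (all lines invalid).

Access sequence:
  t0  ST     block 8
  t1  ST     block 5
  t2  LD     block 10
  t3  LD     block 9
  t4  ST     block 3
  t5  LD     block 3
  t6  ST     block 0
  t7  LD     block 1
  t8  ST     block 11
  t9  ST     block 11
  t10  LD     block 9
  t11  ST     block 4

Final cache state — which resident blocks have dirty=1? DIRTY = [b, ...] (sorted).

0: W B8 → L0 miss [D]
1: W B5 → L1 miss [D]
2: R B10 → L2 miss [-]
3: R B9 → L1 miss wb→B5 [-]
4: W B3 → L3 miss [D]
5: R B3 → L3 hit [D]
6: W B0 → L0 miss wb→B8 [D]
7: R B1 → L1 miss [-]
8: W B11 → L3 miss wb→B3 [D]
9: W B11 → L3 hit [D]
10: R B9 → L1 miss [-]
11: W B4 → L0 miss wb→B0 [D]

DIRTY = [4, 11]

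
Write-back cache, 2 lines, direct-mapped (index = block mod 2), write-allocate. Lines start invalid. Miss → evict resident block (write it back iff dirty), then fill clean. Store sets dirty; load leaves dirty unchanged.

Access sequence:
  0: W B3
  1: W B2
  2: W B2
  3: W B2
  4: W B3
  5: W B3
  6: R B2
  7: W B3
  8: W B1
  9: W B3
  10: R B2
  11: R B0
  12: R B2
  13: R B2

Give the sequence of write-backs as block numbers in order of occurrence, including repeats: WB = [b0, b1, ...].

  0 | W B3 → L1 miss [D]
  1 | W B2 → L0 miss [D]
  2 | W B2 → L0 hit [D]
  3 | W B2 → L0 hit [D]
  4 | W B3 → L1 hit [D]
  5 | W B3 → L1 hit [D]
  6 | R B2 → L0 hit [D]
  7 | W B3 → L1 hit [D]
  8 | W B1 → L1 miss wb→B3 [D]
  9 | W B3 → L1 miss wb→B1 [D]
  10 | R B2 → L0 hit [D]
  11 | R B0 → L0 miss wb→B2 [-]
  12 | R B2 → L0 miss [-]
  13 | R B2 → L0 hit [-]

WB = [3, 1, 2]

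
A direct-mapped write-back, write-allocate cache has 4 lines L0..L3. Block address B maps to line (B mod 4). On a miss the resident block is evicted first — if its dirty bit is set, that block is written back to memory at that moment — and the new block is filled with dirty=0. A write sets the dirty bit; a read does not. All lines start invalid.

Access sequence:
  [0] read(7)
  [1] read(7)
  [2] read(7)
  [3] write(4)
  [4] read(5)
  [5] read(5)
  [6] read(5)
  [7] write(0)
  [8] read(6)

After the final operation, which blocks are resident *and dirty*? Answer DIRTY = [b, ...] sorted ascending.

  0 | R B7 → L3 miss [-]
  1 | R B7 → L3 hit [-]
  2 | R B7 → L3 hit [-]
  3 | W B4 → L0 miss [D]
  4 | R B5 → L1 miss [-]
  5 | R B5 → L1 hit [-]
  6 | R B5 → L1 hit [-]
  7 | W B0 → L0 miss wb→B4 [D]
  8 | R B6 → L2 miss [-]

DIRTY = [0]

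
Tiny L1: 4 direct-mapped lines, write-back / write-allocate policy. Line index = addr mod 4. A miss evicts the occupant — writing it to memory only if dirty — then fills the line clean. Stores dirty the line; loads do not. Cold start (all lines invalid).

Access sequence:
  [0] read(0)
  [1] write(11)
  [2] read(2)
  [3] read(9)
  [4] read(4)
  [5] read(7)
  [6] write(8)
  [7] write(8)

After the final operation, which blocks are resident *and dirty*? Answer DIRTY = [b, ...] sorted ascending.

0: R B0 -> L0 miss  d=-]
1: W B11 -> L3 miss  d=D]
2: R B2 -> L2 miss  d=-]
3: R B9 -> L1 miss  d=-]
4: R B4 -> L0 miss  d=-]
5: R B7 -> L3 miss wb->B11  d=-]
6: W B8 -> L0 miss  d=D]
7: W B8 -> L0 hit  d=D]

DIRTY = [8]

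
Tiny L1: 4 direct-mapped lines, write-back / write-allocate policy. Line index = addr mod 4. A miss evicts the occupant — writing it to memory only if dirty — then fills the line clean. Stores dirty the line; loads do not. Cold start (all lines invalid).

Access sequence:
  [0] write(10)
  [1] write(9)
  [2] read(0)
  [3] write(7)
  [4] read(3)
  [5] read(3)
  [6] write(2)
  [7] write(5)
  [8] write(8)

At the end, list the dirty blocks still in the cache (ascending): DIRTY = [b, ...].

  0 | W B10 → L2 miss [D]
  1 | W B9 → L1 miss [D]
  2 | R B0 → L0 miss [-]
  3 | W B7 → L3 miss [D]
  4 | R B3 → L3 miss wb→B7 [-]
  5 | R B3 → L3 hit [-]
  6 | W B2 → L2 miss wb→B10 [D]
  7 | W B5 → L1 miss wb→B9 [D]
  8 | W B8 → L0 miss [D]

DIRTY = [2, 5, 8]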